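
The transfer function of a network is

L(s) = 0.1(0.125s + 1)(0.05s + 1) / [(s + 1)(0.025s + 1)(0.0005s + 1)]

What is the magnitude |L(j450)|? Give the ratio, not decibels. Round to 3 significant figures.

At ω = 450 rad/s:
zero (1 + j450·0.125) = 1 + j56.25 → |·| ≈ 56.259, ∠ ≈ 88.98°
zero (1 + j450·0.05) = 1 + j22.5 → |·| ≈ 22.522, ∠ ≈ 87.46°
pole (1 + j450·1) = 1 + j450 → |·| ≈ 450, ∠ ≈ 89.87°
pole (1 + j450·0.025) = 1 + j11.25 → |·| ≈ 11.294, ∠ ≈ 84.92°
pole (1 + j450·0.0005) = 1 + j0.225 → |·| ≈ 1.025, ∠ ≈ 12.68°
|L| = 0.1 · 56.259 · 22.522 / (450 · 11.294 · 1.025) ≈ 0.024323

0.0243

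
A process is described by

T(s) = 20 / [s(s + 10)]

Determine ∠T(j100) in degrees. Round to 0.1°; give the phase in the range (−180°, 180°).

-174.3°

At s = jω = j100:
pole (s+10): 10 + j100 → |·| = √(10²+100²) = √10100 ≈ 100.5, ∠ = arctan(100/10) ≈ 84.29°
pole at origin: |s| = 100, ∠ = 90.00° (in denominator)
∠T = 0.00° − 174.29° = -174.29°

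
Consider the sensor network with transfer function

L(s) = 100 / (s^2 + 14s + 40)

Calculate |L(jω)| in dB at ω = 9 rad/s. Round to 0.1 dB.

Substitute s = j9:
Numerator: 100 = 100 + j0
Denominator: (j9)^2 + 14(j9) + 40 = -41 + j126
|N| = √(100² + 0²) ≈ 100, ∠N ≈ 0.00°
|D| = √(41² + 126²) ≈ 132.5, ∠D ≈ 108.02°
|L| = 100 / 132.5 ≈ 0.75472
Gain = 20 log₁₀(0.75472) ≈ -2.44 dB

-2.4 dB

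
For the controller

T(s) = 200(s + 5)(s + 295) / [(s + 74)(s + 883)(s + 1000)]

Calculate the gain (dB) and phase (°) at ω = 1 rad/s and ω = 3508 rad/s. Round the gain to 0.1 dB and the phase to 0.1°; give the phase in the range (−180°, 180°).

ω = 1: -46.7 dB, 10.6°; ω = 3508: -25.5 dB, -63.6°

At s = jω = j1:
zero (s+5): 5 + j1 → |·| = √(5²+1²) = √26 ≈ 5.099, ∠ = arctan(1/5) ≈ 11.31°
zero (s+295): 295 + j1 → |·| = √(295²+1²) = √87026 ≈ 295, ∠ = arctan(1/295) ≈ 0.19°
pole (s+74): 74 + j1 → |·| = √(74²+1²) = √5477 ≈ 74.007, ∠ = arctan(1/74) ≈ 0.77°
pole (s+883): 883 + j1 → |·| = √(883²+1²) = √779690 ≈ 883, ∠ = arctan(1/883) ≈ 0.06°
pole (s+1000): 1000 + j1 → |·| = √(1000²+1²) = √1000001 ≈ 1000, ∠ = arctan(1/1000) ≈ 0.06°
|T| = 200 · 1504.2 / 6.5348e+07 ≈ 0.0046037
Gain = 20 log₁₀(0.0046037) ≈ -46.74 dB
∠T = 11.50° − 0.89° = 10.61°

At s = jω = j3508:
zero (s+5): 5 + j3508 → |·| = √(5²+3508²) = √12306089 ≈ 3508, ∠ = arctan(3508/5) ≈ 89.92°
zero (s+295): 295 + j3508 → |·| = √(295²+3508²) = √12393089 ≈ 3520.4, ∠ = arctan(3508/295) ≈ 85.19°
pole (s+74): 74 + j3508 → |·| = √(74²+3508²) = √12311540 ≈ 3508.8, ∠ = arctan(3508/74) ≈ 88.79°
pole (s+883): 883 + j3508 → |·| = √(883²+3508²) = √13085753 ≈ 3617.4, ∠ = arctan(3508/883) ≈ 75.87°
pole (s+1000): 1000 + j3508 → |·| = √(1000²+3508²) = √13306064 ≈ 3647.7, ∠ = arctan(3508/1000) ≈ 74.09°
|T| = 200 · 1.235e+07 / 4.6299e+10 ≈ 0.053349
Gain = 20 log₁₀(0.053349) ≈ -25.46 dB
∠T = 175.11° − 238.75° = -63.64°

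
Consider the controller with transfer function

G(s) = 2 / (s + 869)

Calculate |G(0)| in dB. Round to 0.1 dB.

G(0) = 2 / (869) ≈ 0.0023015
20 log₁₀(0.0023015) ≈ -52.76 dB

-52.8 dB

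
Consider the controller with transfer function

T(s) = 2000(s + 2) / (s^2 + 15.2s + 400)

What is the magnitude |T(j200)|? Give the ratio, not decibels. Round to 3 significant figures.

10.1

At s = jω = j200:
zero (s+2): 2 + j200 → |·| = √(2²+200²) = √40004 ≈ 200.01, ∠ = arctan(200/2) ≈ 89.43°
quadratic: (j200)² + 15.2·j200 + 400 = -39600 + j3040 → |·| ≈ 39717, ∠ ≈ 175.61°
|T| = 2000 · 200.01 / 39717 ≈ 10.072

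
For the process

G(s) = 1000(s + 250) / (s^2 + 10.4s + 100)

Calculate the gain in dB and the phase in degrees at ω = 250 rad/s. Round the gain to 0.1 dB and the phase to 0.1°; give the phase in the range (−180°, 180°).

At s = jω = j250:
zero (s+250): 250 + j250 → |·| = √(250²+250²) = √125000 ≈ 353.55, ∠ = arctan(250/250) ≈ 45.00°
quadratic: (j250)² + 10.4·j250 + 100 = -62400 + j2600 → |·| ≈ 62454, ∠ ≈ 177.61°
|G| = 1000 · 353.55 / 62454 ≈ 5.661
Gain = 20 log₁₀(5.661) ≈ 15.06 dB
∠G = 45.00° − 177.61° = -132.61°

15.1 dB, -132.6°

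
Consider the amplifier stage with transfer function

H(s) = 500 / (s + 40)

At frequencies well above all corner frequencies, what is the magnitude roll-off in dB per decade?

-20 dB/decade

Each pole contributes −20 dB/decade at high frequency; each zero contributes +20 dB/decade.
Net: 0 zero(s) − 1 pole(s) → -20 dB/decade.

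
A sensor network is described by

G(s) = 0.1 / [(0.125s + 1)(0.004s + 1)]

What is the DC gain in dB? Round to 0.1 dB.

G(0) = 0.1 · 1 / 1 = 0.1
20 log₁₀(0.1) ≈ -20.00 dB

-20.0 dB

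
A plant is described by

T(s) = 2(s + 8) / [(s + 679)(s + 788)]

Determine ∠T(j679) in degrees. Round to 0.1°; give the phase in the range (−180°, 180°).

3.6°

At s = jω = j679:
zero (s+8): 8 + j679 → |·| = √(8²+679²) = √461105 ≈ 679.05, ∠ = arctan(679/8) ≈ 89.32°
pole (s+679): 679 + j679 → |·| = √(679²+679²) = √922082 ≈ 960.25, ∠ = arctan(679/679) ≈ 45.00°
pole (s+788): 788 + j679 → |·| = √(788²+679²) = √1081985 ≈ 1040.2, ∠ = arctan(679/788) ≈ 40.75°
∠T = 89.32° − 85.75° = 3.57°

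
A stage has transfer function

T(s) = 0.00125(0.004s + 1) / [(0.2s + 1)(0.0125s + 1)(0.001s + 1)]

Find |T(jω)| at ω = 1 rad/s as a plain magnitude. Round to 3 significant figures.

At ω = 1 rad/s:
zero (1 + j1·0.004) = 1 + j0.004 → |·| ≈ 1, ∠ ≈ 0.23°
pole (1 + j1·0.2) = 1 + j0.2 → |·| ≈ 1.0198, ∠ ≈ 11.31°
pole (1 + j1·0.0125) = 1 + j0.0125 → |·| ≈ 1.0001, ∠ ≈ 0.72°
pole (1 + j1·0.001) = 1 + j0.001 → |·| ≈ 1, ∠ ≈ 0.06°
|T| = 0.00125 · 1 / (1.0198 · 1.0001 · 1) ≈ 0.0012256

0.00123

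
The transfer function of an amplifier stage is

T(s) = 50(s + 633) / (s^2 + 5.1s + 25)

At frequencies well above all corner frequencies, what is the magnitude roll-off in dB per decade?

Each pole contributes −20 dB/decade at high frequency; each zero contributes +20 dB/decade.
Net: 1 zero(s) − 2 pole(s) → -20 dB/decade.

-20 dB/decade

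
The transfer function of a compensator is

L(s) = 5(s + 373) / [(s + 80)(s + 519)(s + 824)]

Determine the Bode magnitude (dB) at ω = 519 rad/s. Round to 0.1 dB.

-101.4 dB

At s = jω = j519:
zero (s+373): 373 + j519 → |·| = √(373²+519²) = √408490 ≈ 639.13, ∠ = arctan(519/373) ≈ 54.30°
pole (s+80): 80 + j519 → |·| = √(80²+519²) = √275761 ≈ 525.13, ∠ = arctan(519/80) ≈ 81.24°
pole (s+519): 519 + j519 → |·| = √(519²+519²) = √538722 ≈ 733.98, ∠ = arctan(519/519) ≈ 45.00°
pole (s+824): 824 + j519 → |·| = √(824²+519²) = √948337 ≈ 973.83, ∠ = arctan(519/824) ≈ 32.20°
|L| = 5 · 639.13 / 3.7535e+08 ≈ 8.5138e-06
Gain = 20 log₁₀(8.5138e-06) ≈ -101.40 dB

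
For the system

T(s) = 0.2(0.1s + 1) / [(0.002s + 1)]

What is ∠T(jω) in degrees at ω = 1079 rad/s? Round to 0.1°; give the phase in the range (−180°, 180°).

At ω = 1079 rad/s:
zero (1 + j1079·0.1) = 1 + j107.9 → |·| ≈ 107.9, ∠ ≈ 89.47°
pole (1 + j1079·0.002) = 1 + j2.158 → |·| ≈ 2.3784, ∠ ≈ 65.14°
∠T = (89.47°) − (65.14°) = 24.33°

24.3°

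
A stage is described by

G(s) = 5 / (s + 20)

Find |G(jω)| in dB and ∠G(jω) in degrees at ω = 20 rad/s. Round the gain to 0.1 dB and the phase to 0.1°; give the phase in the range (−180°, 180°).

Substitute s = j20:
Numerator: 5 = 5 + j0
Denominator: (j20) + 20 = 20 + j20
|N| = √(5² + 0²) ≈ 5, ∠N ≈ 0.00°
|D| = √(20² + 20²) ≈ 28.284, ∠D ≈ 45.00°
|G| = 5 / 28.284 ≈ 0.17678
Gain = 20 log₁₀(0.17678) ≈ -15.05 dB
∠G = 0.00° − 45.00° = -45.00°

-15.1 dB, -45.0°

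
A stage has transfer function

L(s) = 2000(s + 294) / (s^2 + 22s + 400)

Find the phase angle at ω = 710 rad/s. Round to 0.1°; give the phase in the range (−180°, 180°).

-110.7°

At s = jω = j710:
zero (s+294): 294 + j710 → |·| = √(294²+710²) = √590536 ≈ 768.46, ∠ = arctan(710/294) ≈ 67.51°
quadratic: (j710)² + 22·j710 + 400 = -503700 + j15620 → |·| ≈ 5.0394e+05, ∠ ≈ 178.22°
∠L = 67.51° − 178.22° = -110.71°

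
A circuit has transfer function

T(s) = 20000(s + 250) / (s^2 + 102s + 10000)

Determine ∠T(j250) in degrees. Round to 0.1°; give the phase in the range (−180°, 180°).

At s = jω = j250:
zero (s+250): 250 + j250 → |·| = √(250²+250²) = √125000 ≈ 353.55, ∠ = arctan(250/250) ≈ 45.00°
quadratic: (j250)² + 102·j250 + 10000 = -52500 + j25500 → |·| ≈ 58365, ∠ ≈ 154.09°
∠T = 45.00° − 154.09° = -109.09°

-109.1°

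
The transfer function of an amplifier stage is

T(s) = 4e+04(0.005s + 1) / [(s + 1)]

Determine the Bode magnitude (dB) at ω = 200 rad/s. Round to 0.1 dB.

At ω = 200 rad/s:
zero (1 + j200·0.005) = 1 + j1 → |·| ≈ 1.4142, ∠ ≈ 45.00°
pole (1 + j200·1) = 1 + j200 → |·| ≈ 200, ∠ ≈ 89.71°
|T| = 4e+04 · 1.4142 / (200) ≈ 282.84
Gain = 20 log₁₀(282.84) ≈ 49.03 dB

49.0 dB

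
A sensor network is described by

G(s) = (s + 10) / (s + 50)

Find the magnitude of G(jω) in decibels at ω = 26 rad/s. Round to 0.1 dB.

Substitute s = j26:
Numerator: (j26) + 10 = 10 + j26
Denominator: (j26) + 50 = 50 + j26
|N| = √(10² + 26²) ≈ 27.857, ∠N ≈ 68.96°
|D| = √(50² + 26²) ≈ 56.356, ∠D ≈ 27.47°
|G| = 27.857 / 56.356 ≈ 0.4943
Gain = 20 log₁₀(0.4943) ≈ -6.12 dB

-6.1 dB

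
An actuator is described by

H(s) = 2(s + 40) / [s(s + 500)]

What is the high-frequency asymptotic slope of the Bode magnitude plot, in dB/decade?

Each pole contributes −20 dB/decade at high frequency; each zero contributes +20 dB/decade.
Net: 1 zero(s) − 2 pole(s) → -20 dB/decade.

-20 dB/decade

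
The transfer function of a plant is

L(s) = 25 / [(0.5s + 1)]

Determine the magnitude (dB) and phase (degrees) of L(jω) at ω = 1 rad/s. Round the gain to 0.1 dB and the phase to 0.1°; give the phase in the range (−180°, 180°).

27.0 dB, -26.6°

At ω = 1 rad/s:
pole (1 + j1·0.5) = 1 + j0.5 → |·| ≈ 1.118, ∠ ≈ 26.57°
|L| = 25 · 1 / (1.118) ≈ 22.361
Gain = 20 log₁₀(22.361) ≈ 26.99 dB
∠L = (0°) − (26.57°) = -26.57°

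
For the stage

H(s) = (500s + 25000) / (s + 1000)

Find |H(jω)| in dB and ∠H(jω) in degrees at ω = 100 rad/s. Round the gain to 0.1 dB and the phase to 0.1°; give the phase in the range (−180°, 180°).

Substitute s = j100:
Numerator: 500(j100) + 25000 = 25000 + j50000
Denominator: (j100) + 1000 = 1000 + j100
|N| = √(25000² + 50000²) ≈ 55902, ∠N ≈ 63.43°
|D| = √(1000² + 100²) ≈ 1005, ∠D ≈ 5.71°
|H| = 55902 / 1005 ≈ 55.624
Gain = 20 log₁₀(55.624) ≈ 34.91 dB
∠H = 63.43° − 5.71° = 57.72°

34.9 dB, 57.7°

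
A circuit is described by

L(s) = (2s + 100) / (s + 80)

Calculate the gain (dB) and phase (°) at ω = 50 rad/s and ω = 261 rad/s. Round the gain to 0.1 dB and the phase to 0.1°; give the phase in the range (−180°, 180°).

Substitute s = j50:
Numerator: 2(j50) + 100 = 100 + j100
Denominator: (j50) + 80 = 80 + j50
|N| = √(100² + 100²) ≈ 141.42, ∠N ≈ 45.00°
|D| = √(80² + 50²) ≈ 94.34, ∠D ≈ 32.01°
|L| = 141.42 / 94.34 ≈ 1.499
Gain = 20 log₁₀(1.499) ≈ 3.52 dB
∠L = 45.00° − 32.01° = 12.99°

Substitute s = j261:
Numerator: 2(j261) + 100 = 100 + j522
Denominator: (j261) + 80 = 80 + j261
|N| = √(100² + 522²) ≈ 531.49, ∠N ≈ 79.16°
|D| = √(80² + 261²) ≈ 272.99, ∠D ≈ 72.96°
|L| = 531.49 / 272.99 ≈ 1.9469
Gain = 20 log₁₀(1.9469) ≈ 5.79 dB
∠L = 79.16° − 72.96° = 6.20°

ω = 50: 3.5 dB, 13.0°; ω = 261: 5.8 dB, 6.2°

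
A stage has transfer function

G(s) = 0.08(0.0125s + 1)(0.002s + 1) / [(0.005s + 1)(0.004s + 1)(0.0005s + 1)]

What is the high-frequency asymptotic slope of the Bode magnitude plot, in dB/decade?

Each pole contributes −20 dB/decade at high frequency; each zero contributes +20 dB/decade.
Net: 2 zero(s) − 3 pole(s) → -20 dB/decade.

-20 dB/decade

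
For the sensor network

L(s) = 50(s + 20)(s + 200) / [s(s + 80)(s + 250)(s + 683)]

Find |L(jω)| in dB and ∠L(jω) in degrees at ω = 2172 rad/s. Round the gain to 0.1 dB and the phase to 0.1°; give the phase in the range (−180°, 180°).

At s = jω = j2172:
zero (s+20): 20 + j2172 → |·| = √(20²+2172²) = √4717984 ≈ 2172.1, ∠ = arctan(2172/20) ≈ 89.47°
zero (s+200): 200 + j2172 → |·| = √(200²+2172²) = √4757584 ≈ 2181.2, ∠ = arctan(2172/200) ≈ 84.74°
pole (s+80): 80 + j2172 → |·| = √(80²+2172²) = √4723984 ≈ 2173.5, ∠ = arctan(2172/80) ≈ 87.89°
pole (s+250): 250 + j2172 → |·| = √(250²+2172²) = √4780084 ≈ 2186.3, ∠ = arctan(2172/250) ≈ 83.43°
pole (s+683): 683 + j2172 → |·| = √(683²+2172²) = √5184073 ≈ 2276.9, ∠ = arctan(2172/683) ≈ 72.54°
pole at origin: |s| = 2172, ∠ = 90.00° (in denominator)
|L| = 50 · 4.7378e+06 / 2.35e+13 ≈ 1.008e-05
Gain = 20 log₁₀(1.008e-05) ≈ -99.93 dB
∠L = 174.21° − 333.86° = -159.65°

-99.9 dB, -159.7°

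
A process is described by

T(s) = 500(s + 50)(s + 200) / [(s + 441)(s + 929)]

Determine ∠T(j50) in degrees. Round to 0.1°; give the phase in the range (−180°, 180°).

At s = jω = j50:
zero (s+50): 50 + j50 → |·| = √(50²+50²) = √5000 ≈ 70.711, ∠ = arctan(50/50) ≈ 45.00°
zero (s+200): 200 + j50 → |·| = √(200²+50²) = √42500 ≈ 206.16, ∠ = arctan(50/200) ≈ 14.04°
pole (s+441): 441 + j50 → |·| = √(441²+50²) = √196981 ≈ 443.83, ∠ = arctan(50/441) ≈ 6.47°
pole (s+929): 929 + j50 → |·| = √(929²+50²) = √865541 ≈ 930.34, ∠ = arctan(50/929) ≈ 3.08°
∠T = 59.04° − 9.55° = 49.49°

49.5°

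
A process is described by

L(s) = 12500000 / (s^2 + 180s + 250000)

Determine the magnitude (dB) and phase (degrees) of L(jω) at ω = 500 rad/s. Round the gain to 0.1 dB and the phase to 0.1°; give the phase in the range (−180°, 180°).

At s = jω = j500:
quadratic: (j500)² + 180·j500 + 250000 = 0 + j90000 → |·| ≈ 90000, ∠ ≈ 90.00°
|L| = 12500000 / 90000 ≈ 138.89
Gain = 20 log₁₀(138.89) ≈ 42.85 dB
∠L = 0.00° − 90.00° = -90.00°

42.9 dB, -90.0°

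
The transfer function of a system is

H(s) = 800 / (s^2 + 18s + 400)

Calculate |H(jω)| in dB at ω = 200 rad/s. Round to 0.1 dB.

-33.9 dB

At s = jω = j200:
quadratic: (j200)² + 18·j200 + 400 = -39600 + j3600 → |·| ≈ 39763, ∠ ≈ 174.81°
|H| = 800 / 39763 ≈ 0.020119
Gain = 20 log₁₀(0.020119) ≈ -33.93 dB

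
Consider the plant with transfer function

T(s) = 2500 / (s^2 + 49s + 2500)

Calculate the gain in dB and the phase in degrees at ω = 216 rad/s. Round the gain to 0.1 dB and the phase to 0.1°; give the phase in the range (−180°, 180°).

-25.2 dB, -166.5°

At s = jω = j216:
quadratic: (j216)² + 49·j216 + 2500 = -44156 + j10584 → |·| ≈ 45407, ∠ ≈ 166.52°
|T| = 2500 / 45407 ≈ 0.055058
Gain = 20 log₁₀(0.055058) ≈ -25.18 dB
∠T = 0.00° − 166.52° = -166.52°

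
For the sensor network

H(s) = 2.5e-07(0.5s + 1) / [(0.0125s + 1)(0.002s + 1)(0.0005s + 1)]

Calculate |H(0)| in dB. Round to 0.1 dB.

-132.0 dB

H(0) = 2.5e-07 · 1 / 1 = 2.5e-07
20 log₁₀(2.5e-07) ≈ -132.04 dB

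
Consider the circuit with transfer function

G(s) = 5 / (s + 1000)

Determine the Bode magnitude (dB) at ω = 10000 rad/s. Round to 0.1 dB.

At s = jω = j10000:
pole (s+1000): 1000 + j10000 → |·| = √(1000²+10000²) = √101000000 ≈ 10050, ∠ = arctan(10000/1000) ≈ 84.29°
|G| = 5 / 10050 ≈ 0.00049751
Gain = 20 log₁₀(0.00049751) ≈ -66.06 dB

-66.1 dB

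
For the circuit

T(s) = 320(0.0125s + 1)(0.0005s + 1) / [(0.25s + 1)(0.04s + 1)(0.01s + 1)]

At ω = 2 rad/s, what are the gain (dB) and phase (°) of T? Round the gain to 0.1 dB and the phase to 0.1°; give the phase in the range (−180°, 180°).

49.1 dB, -30.8°

At ω = 2 rad/s:
zero (1 + j2·0.0125) = 1 + j0.025 → |·| ≈ 1.0003, ∠ ≈ 1.43°
zero (1 + j2·0.0005) = 1 + j0.001 → |·| ≈ 1, ∠ ≈ 0.06°
pole (1 + j2·0.25) = 1 + j0.5 → |·| ≈ 1.118, ∠ ≈ 26.57°
pole (1 + j2·0.04) = 1 + j0.08 → |·| ≈ 1.0032, ∠ ≈ 4.57°
pole (1 + j2·0.01) = 1 + j0.02 → |·| ≈ 1.0002, ∠ ≈ 1.15°
|T| = 320 · 1.0003 · 1 / (1.118 · 1.0032 · 1.0002) ≈ 285.34
Gain = 20 log₁₀(285.34) ≈ 49.11 dB
∠T = (1.43° + 0.06°) − (26.57° + 4.57° + 1.15°) = -30.80°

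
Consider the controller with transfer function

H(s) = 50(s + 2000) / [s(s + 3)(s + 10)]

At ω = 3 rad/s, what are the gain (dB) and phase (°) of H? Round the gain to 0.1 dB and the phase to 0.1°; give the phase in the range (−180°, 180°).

57.5 dB, -151.6°

At s = jω = j3:
zero (s+2000): 2000 + j3 → |·| = √(2000²+3²) = √4000009 ≈ 2000, ∠ = arctan(3/2000) ≈ 0.09°
pole (s+3): 3 + j3 → |·| = √(3²+3²) = √18 ≈ 4.2426, ∠ = arctan(3/3) ≈ 45.00°
pole (s+10): 10 + j3 → |·| = √(10²+3²) = √109 ≈ 10.44, ∠ = arctan(3/10) ≈ 16.70°
pole at origin: |s| = 3, ∠ = 90.00° (in denominator)
|H| = 50 · 2000 / 132.88 ≈ 752.56
Gain = 20 log₁₀(752.56) ≈ 57.53 dB
∠H = 0.09° − 151.70° = -151.61°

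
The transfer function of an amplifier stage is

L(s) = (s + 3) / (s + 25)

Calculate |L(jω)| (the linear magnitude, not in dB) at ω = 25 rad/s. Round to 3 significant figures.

0.712

Substitute s = j25:
Numerator: (j25) + 3 = 3 + j25
Denominator: (j25) + 25 = 25 + j25
|N| = √(3² + 25²) ≈ 25.179, ∠N ≈ 83.16°
|D| = √(25² + 25²) ≈ 35.355, ∠D ≈ 45.00°
|L| = 25.179 / 35.355 ≈ 0.71218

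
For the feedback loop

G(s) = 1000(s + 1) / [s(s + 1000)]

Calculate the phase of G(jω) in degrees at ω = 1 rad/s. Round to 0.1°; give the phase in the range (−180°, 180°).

-45.1°

At s = jω = j1:
zero (s+1): 1 + j1 → |·| = √(1²+1²) = √2 ≈ 1.4142, ∠ = arctan(1/1) ≈ 45.00°
pole (s+1000): 1000 + j1 → |·| = √(1000²+1²) = √1000001 ≈ 1000, ∠ = arctan(1/1000) ≈ 0.06°
pole at origin: |s| = 1, ∠ = 90.00° (in denominator)
∠G = 45.00° − 90.06° = -45.06°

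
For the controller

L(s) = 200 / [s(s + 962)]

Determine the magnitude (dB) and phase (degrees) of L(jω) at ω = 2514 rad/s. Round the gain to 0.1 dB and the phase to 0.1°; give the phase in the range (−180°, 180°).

At s = jω = j2514:
pole (s+962): 962 + j2514 → |·| = √(962²+2514²) = √7245640 ≈ 2691.8, ∠ = arctan(2514/962) ≈ 69.06°
pole at origin: |s| = 2514, ∠ = 90.00° (in denominator)
|L| = 200 / 6.7672e+06 ≈ 2.9554e-05
Gain = 20 log₁₀(2.9554e-05) ≈ -90.59 dB
∠L = 0.00° − 159.06° = -159.06°

-90.6 dB, -159.1°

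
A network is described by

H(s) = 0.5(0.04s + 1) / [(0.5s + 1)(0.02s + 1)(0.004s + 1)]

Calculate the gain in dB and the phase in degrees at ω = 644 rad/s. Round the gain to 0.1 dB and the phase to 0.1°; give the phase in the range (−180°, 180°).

At ω = 644 rad/s:
zero (1 + j644·0.04) = 1 + j25.76 → |·| ≈ 25.779, ∠ ≈ 87.78°
pole (1 + j644·0.5) = 1 + j322 → |·| ≈ 322, ∠ ≈ 89.82°
pole (1 + j644·0.02) = 1 + j12.88 → |·| ≈ 12.919, ∠ ≈ 85.56°
pole (1 + j644·0.004) = 1 + j2.576 → |·| ≈ 2.7633, ∠ ≈ 68.78°
|H| = 0.5 · 25.779 / (322 · 12.919 · 2.7633) ≈ 0.0011213
Gain = 20 log₁₀(0.0011213) ≈ -59.01 dB
∠H = (87.78°) − (89.82° + 85.56° + 68.78°) = -156.38°

-59.0 dB, -156.4°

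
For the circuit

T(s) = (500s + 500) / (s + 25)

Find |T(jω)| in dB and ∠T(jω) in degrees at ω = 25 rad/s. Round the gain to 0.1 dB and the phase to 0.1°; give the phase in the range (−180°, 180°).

51.0 dB, 42.7°

Substitute s = j25:
Numerator: 500(j25) + 500 = 500 + j12500
Denominator: (j25) + 25 = 25 + j25
|N| = √(500² + 12500²) ≈ 12510, ∠N ≈ 87.71°
|D| = √(25² + 25²) ≈ 35.355, ∠D ≈ 45.00°
|T| = 12510 / 35.355 ≈ 353.84
Gain = 20 log₁₀(353.84) ≈ 50.98 dB
∠T = 87.71° − 45.00° = 42.71°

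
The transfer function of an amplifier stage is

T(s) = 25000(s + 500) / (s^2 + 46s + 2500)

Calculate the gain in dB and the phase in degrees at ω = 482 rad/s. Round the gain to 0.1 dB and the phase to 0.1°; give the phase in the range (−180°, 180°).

37.5 dB, -130.5°

At s = jω = j482:
zero (s+500): 500 + j482 → |·| = √(500²+482²) = √482324 ≈ 694.5, ∠ = arctan(482/500) ≈ 43.95°
quadratic: (j482)² + 46·j482 + 2500 = -229824 + j22172 → |·| ≈ 2.3089e+05, ∠ ≈ 174.49°
|T| = 25000 · 694.5 / 2.3089e+05 ≈ 75.198
Gain = 20 log₁₀(75.198) ≈ 37.52 dB
∠T = 43.95° − 174.49° = -130.54°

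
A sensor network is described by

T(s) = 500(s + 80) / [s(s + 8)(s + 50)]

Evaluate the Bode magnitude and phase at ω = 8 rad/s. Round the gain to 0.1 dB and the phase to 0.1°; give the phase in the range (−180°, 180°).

18.9 dB, -138.4°

At s = jω = j8:
zero (s+80): 80 + j8 → |·| = √(80²+8²) = √6464 ≈ 80.399, ∠ = arctan(8/80) ≈ 5.71°
pole (s+8): 8 + j8 → |·| = √(8²+8²) = √128 ≈ 11.314, ∠ = arctan(8/8) ≈ 45.00°
pole (s+50): 50 + j8 → |·| = √(50²+8²) = √2564 ≈ 50.636, ∠ = arctan(8/50) ≈ 9.09°
pole at origin: |s| = 8, ∠ = 90.00° (in denominator)
|T| = 500 · 80.399 / 4583.2 ≈ 8.7711
Gain = 20 log₁₀(8.7711) ≈ 18.86 dB
∠T = 5.71° − 144.09° = -138.38°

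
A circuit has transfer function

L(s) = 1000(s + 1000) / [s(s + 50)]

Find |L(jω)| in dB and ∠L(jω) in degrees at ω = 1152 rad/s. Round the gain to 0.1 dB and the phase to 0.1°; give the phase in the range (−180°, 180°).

1.2 dB, -128.5°

At s = jω = j1152:
zero (s+1000): 1000 + j1152 → |·| = √(1000²+1152²) = √2327104 ≈ 1525.5, ∠ = arctan(1152/1000) ≈ 49.04°
pole (s+50): 50 + j1152 → |·| = √(50²+1152²) = √1329604 ≈ 1153.1, ∠ = arctan(1152/50) ≈ 87.51°
pole at origin: |s| = 1152, ∠ = 90.00° (in denominator)
|L| = 1000 · 1525.5 / 1.3284e+06 ≈ 1.1484
Gain = 20 log₁₀(1.1484) ≈ 1.20 dB
∠L = 49.04° − 177.51° = -128.47°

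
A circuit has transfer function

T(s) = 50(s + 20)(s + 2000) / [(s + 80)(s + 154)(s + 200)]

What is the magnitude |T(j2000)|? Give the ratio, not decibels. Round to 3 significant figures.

0.0350

At s = jω = j2000:
zero (s+20): 20 + j2000 → |·| = √(20²+2000²) = √4000400 ≈ 2000.1, ∠ = arctan(2000/20) ≈ 89.43°
zero (s+2000): 2000 + j2000 → |·| = √(2000²+2000²) = √8000000 ≈ 2828.4, ∠ = arctan(2000/2000) ≈ 45.00°
pole (s+80): 80 + j2000 → |·| = √(80²+2000²) = √4006400 ≈ 2001.6, ∠ = arctan(2000/80) ≈ 87.71°
pole (s+154): 154 + j2000 → |·| = √(154²+2000²) = √4023716 ≈ 2005.9, ∠ = arctan(2000/154) ≈ 85.60°
pole (s+200): 200 + j2000 → |·| = √(200²+2000²) = √4040000 ≈ 2010, ∠ = arctan(2000/200) ≈ 84.29°
|T| = 50 · 5.6571e+06 / 8.0702e+09 ≈ 0.035049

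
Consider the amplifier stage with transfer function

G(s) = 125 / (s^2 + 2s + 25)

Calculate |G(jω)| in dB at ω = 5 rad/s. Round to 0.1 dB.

21.9 dB

At s = jω = j5:
quadratic: (j5)² + 2·j5 + 25 = 0 + j10 → |·| ≈ 10, ∠ ≈ 90.00°
|G| = 125 / 10 ≈ 12.5
Gain = 20 log₁₀(12.5) ≈ 21.94 dB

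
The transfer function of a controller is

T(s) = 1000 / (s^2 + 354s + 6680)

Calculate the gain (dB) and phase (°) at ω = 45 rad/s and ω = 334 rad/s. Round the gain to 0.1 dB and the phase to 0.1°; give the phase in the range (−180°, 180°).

ω = 45: -24.4 dB, -73.7°; ω = 334: -44.0 dB, -131.6°

Substitute s = j45:
Numerator: 1000 = 1000 + j0
Denominator: (j45)^2 + 354(j45) + 6680 = 4655 + j15930
|N| = √(1000² + 0²) ≈ 1000, ∠N ≈ 0.00°
|D| = √(4655² + 15930²) ≈ 16596, ∠D ≈ 73.71°
|T| = 1000 / 16596 ≈ 0.060255
Gain = 20 log₁₀(0.060255) ≈ -24.40 dB
∠T = 0.00° − 73.71° = -73.71°

Substitute s = j334:
Numerator: 1000 = 1000 + j0
Denominator: (j334)^2 + 354(j334) + 6680 = -104876 + j118236
|N| = √(1000² + 0²) ≈ 1000, ∠N ≈ 0.00°
|D| = √(104876² + 118236²) ≈ 1.5805e+05, ∠D ≈ 131.57°
|T| = 1000 / 1.5805e+05 ≈ 0.0063271
Gain = 20 log₁₀(0.0063271) ≈ -43.98 dB
∠T = 0.00° − 131.57° = -131.57°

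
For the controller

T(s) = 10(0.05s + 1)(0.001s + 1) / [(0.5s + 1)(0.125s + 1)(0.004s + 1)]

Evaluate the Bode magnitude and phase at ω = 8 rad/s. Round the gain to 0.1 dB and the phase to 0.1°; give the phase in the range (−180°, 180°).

5.3 dB, -100.5°

At ω = 8 rad/s:
zero (1 + j8·0.05) = 1 + j0.4 → |·| ≈ 1.077, ∠ ≈ 21.80°
zero (1 + j8·0.001) = 1 + j0.008 → |·| ≈ 1, ∠ ≈ 0.46°
pole (1 + j8·0.5) = 1 + j4 → |·| ≈ 4.1231, ∠ ≈ 75.96°
pole (1 + j8·0.125) = 1 + j1 → |·| ≈ 1.4142, ∠ ≈ 45.00°
pole (1 + j8·0.004) = 1 + j0.032 → |·| ≈ 1.0005, ∠ ≈ 1.83°
|T| = 10 · 1.077 · 1 / (4.1231 · 1.4142 · 1.0005) ≈ 1.8461
Gain = 20 log₁₀(1.8461) ≈ 5.33 dB
∠T = (21.80° + 0.46°) − (75.96° + 45.00° + 1.83°) = -100.53°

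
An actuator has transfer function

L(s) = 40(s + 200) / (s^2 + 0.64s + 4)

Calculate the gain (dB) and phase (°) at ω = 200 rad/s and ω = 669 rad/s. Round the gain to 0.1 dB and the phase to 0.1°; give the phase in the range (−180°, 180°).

At s = jω = j200:
zero (s+200): 200 + j200 → |·| = √(200²+200²) = √80000 ≈ 282.84, ∠ = arctan(200/200) ≈ 45.00°
quadratic: (j200)² + 0.64·j200 + 4 = -39996 + j128 → |·| ≈ 39996, ∠ ≈ 179.82°
|L| = 40 · 282.84 / 39996 ≈ 0.28287
Gain = 20 log₁₀(0.28287) ≈ -10.97 dB
∠L = 45.00° − 179.82° = -134.82°

At s = jω = j669:
zero (s+200): 200 + j669 → |·| = √(200²+669²) = √487561 ≈ 698.26, ∠ = arctan(669/200) ≈ 73.36°
quadratic: (j669)² + 0.64·j669 + 4 = -447557 + j428.16 → |·| ≈ 4.4756e+05, ∠ ≈ 179.95°
|L| = 40 · 698.26 / 4.4756e+05 ≈ 0.062406
Gain = 20 log₁₀(0.062406) ≈ -24.10 dB
∠L = 73.36° − 179.95° = -106.59°

ω = 200: -11.0 dB, -134.8°; ω = 669: -24.1 dB, -106.6°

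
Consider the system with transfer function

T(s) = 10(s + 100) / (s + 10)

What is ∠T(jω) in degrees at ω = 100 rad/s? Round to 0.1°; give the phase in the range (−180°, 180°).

-39.3°

At s = jω = j100:
zero (s+100): 100 + j100 → |·| = √(100²+100²) = √20000 ≈ 141.42, ∠ = arctan(100/100) ≈ 45.00°
pole (s+10): 10 + j100 → |·| = √(10²+100²) = √10100 ≈ 100.5, ∠ = arctan(100/10) ≈ 84.29°
∠T = 45.00° − 84.29° = -39.29°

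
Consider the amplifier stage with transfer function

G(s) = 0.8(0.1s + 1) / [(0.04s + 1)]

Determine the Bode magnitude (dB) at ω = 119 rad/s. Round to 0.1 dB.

5.9 dB

At ω = 119 rad/s:
zero (1 + j119·0.1) = 1 + j11.9 → |·| ≈ 11.942, ∠ ≈ 85.20°
pole (1 + j119·0.04) = 1 + j4.76 → |·| ≈ 4.8639, ∠ ≈ 78.14°
|G| = 0.8 · 11.942 / (4.8639) ≈ 1.9642
Gain = 20 log₁₀(1.9642) ≈ 5.86 dB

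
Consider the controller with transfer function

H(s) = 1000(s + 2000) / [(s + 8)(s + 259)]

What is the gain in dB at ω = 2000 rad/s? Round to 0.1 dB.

At s = jω = j2000:
zero (s+2000): 2000 + j2000 → |·| = √(2000²+2000²) = √8000000 ≈ 2828.4, ∠ = arctan(2000/2000) ≈ 45.00°
pole (s+8): 8 + j2000 → |·| = √(8²+2000²) = √4000064 ≈ 2000, ∠ = arctan(2000/8) ≈ 89.77°
pole (s+259): 259 + j2000 → |·| = √(259²+2000²) = √4067081 ≈ 2016.7, ∠ = arctan(2000/259) ≈ 82.62°
|H| = 1000 · 2828.4 / 4.0334e+06 ≈ 0.70124
Gain = 20 log₁₀(0.70124) ≈ -3.08 dB

-3.1 dB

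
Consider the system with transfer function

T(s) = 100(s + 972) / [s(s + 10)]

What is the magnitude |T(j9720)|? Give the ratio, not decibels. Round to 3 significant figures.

0.0103

At s = jω = j9720:
zero (s+972): 972 + j9720 → |·| = √(972²+9720²) = √95423184 ≈ 9768.5, ∠ = arctan(9720/972) ≈ 84.29°
pole (s+10): 10 + j9720 → |·| = √(10²+9720²) = √94478500 ≈ 9720, ∠ = arctan(9720/10) ≈ 89.94°
pole at origin: |s| = 9720, ∠ = 90.00° (in denominator)
|T| = 100 · 9768.5 / 9.4478e+07 ≈ 0.010339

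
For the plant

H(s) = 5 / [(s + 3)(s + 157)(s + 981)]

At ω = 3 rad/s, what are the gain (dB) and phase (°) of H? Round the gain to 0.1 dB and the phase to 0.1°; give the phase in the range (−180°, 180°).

-102.3 dB, -46.3°

At s = jω = j3:
pole (s+3): 3 + j3 → |·| = √(3²+3²) = √18 ≈ 4.2426, ∠ = arctan(3/3) ≈ 45.00°
pole (s+157): 157 + j3 → |·| = √(157²+3²) = √24658 ≈ 157.03, ∠ = arctan(3/157) ≈ 1.09°
pole (s+981): 981 + j3 → |·| = √(981²+3²) = √962370 ≈ 981, ∠ = arctan(3/981) ≈ 0.18°
|H| = 5 / 6.5356e+05 ≈ 7.6504e-06
Gain = 20 log₁₀(7.6504e-06) ≈ -102.33 dB
∠H = 0.00° − 46.27° = -46.27°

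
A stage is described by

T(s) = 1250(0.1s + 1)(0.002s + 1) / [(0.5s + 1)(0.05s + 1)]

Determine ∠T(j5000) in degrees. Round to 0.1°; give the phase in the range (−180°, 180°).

At ω = 5000 rad/s:
zero (1 + j5000·0.1) = 1 + j500 → |·| ≈ 500, ∠ ≈ 89.89°
zero (1 + j5000·0.002) = 1 + j10 → |·| ≈ 10.05, ∠ ≈ 84.29°
pole (1 + j5000·0.5) = 1 + j2500 → |·| ≈ 2500, ∠ ≈ 89.98°
pole (1 + j5000·0.05) = 1 + j250 → |·| ≈ 250, ∠ ≈ 89.77°
∠T = (89.89° + 84.29°) − (89.98° + 89.77°) = -5.57°

-5.6°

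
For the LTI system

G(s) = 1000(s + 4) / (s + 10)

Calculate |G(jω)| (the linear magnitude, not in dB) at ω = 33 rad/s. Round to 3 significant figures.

At s = jω = j33:
zero (s+4): 4 + j33 → |·| = √(4²+33²) = √1105 ≈ 33.242, ∠ = arctan(33/4) ≈ 83.09°
pole (s+10): 10 + j33 → |·| = √(10²+33²) = √1189 ≈ 34.482, ∠ = arctan(33/10) ≈ 73.14°
|G| = 1000 · 33.242 / 34.482 ≈ 964.04

964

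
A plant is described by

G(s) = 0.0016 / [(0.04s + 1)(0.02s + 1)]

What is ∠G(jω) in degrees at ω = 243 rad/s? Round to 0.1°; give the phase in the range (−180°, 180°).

-162.5°

At ω = 243 rad/s:
pole (1 + j243·0.04) = 1 + j9.72 → |·| ≈ 9.7713, ∠ ≈ 84.13°
pole (1 + j243·0.02) = 1 + j4.86 → |·| ≈ 4.9618, ∠ ≈ 78.37°
∠G = (0°) − (84.13° + 78.37°) = -162.50°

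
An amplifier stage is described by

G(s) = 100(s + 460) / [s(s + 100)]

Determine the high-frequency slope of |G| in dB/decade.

-20 dB/decade

Each pole contributes −20 dB/decade at high frequency; each zero contributes +20 dB/decade.
Net: 1 zero(s) − 2 pole(s) → -20 dB/decade.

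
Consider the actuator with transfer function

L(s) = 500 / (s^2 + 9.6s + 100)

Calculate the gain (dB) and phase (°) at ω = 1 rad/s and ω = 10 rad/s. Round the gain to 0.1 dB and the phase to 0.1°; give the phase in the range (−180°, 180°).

At s = jω = j1:
quadratic: (j1)² + 9.6·j1 + 100 = 99 + j9.6 → |·| ≈ 99.464, ∠ ≈ 5.54°
|L| = 500 / 99.464 ≈ 5.0269
Gain = 20 log₁₀(5.0269) ≈ 14.03 dB
∠L = 0.00° − 5.54° = -5.54°

At s = jω = j10:
quadratic: (j10)² + 9.6·j10 + 100 = 0 + j96 → |·| ≈ 96, ∠ ≈ 90.00°
|L| = 500 / 96 ≈ 5.2083
Gain = 20 log₁₀(5.2083) ≈ 14.33 dB
∠L = 0.00° − 90.00° = -90.00°

ω = 1: 14.0 dB, -5.5°; ω = 10: 14.3 dB, -90.0°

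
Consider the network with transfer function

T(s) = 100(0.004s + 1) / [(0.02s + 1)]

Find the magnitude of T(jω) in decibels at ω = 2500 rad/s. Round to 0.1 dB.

26.1 dB

At ω = 2500 rad/s:
zero (1 + j2500·0.004) = 1 + j10 → |·| ≈ 10.05, ∠ ≈ 84.29°
pole (1 + j2500·0.02) = 1 + j50 → |·| ≈ 50.01, ∠ ≈ 88.85°
|T| = 100 · 10.05 / (50.01) ≈ 20.096
Gain = 20 log₁₀(20.096) ≈ 26.06 dB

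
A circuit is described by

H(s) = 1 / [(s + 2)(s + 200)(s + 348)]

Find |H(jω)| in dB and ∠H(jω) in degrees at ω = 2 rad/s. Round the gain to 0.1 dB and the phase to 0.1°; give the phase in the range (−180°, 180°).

-105.9 dB, -45.9°

At s = jω = j2:
pole (s+2): 2 + j2 → |·| = √(2²+2²) = √8 ≈ 2.8284, ∠ = arctan(2/2) ≈ 45.00°
pole (s+200): 200 + j2 → |·| = √(200²+2²) = √40004 ≈ 200.01, ∠ = arctan(2/200) ≈ 0.57°
pole (s+348): 348 + j2 → |·| = √(348²+2²) = √121108 ≈ 348.01, ∠ = arctan(2/348) ≈ 0.33°
|H| = 1 / 1.9687e+05 ≈ 5.0795e-06
Gain = 20 log₁₀(5.0795e-06) ≈ -105.88 dB
∠H = 0.00° − 45.90° = -45.90°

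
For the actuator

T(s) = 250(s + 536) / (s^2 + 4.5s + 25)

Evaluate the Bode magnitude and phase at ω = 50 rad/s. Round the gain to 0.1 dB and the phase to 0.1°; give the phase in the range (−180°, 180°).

34.7 dB, -169.5°

At s = jω = j50:
zero (s+536): 536 + j50 → |·| = √(536²+50²) = √289796 ≈ 538.33, ∠ = arctan(50/536) ≈ 5.33°
quadratic: (j50)² + 4.5·j50 + 25 = -2475 + j225 → |·| ≈ 2485.2, ∠ ≈ 174.81°
|T| = 250 · 538.33 / 2485.2 ≈ 54.154
Gain = 20 log₁₀(54.154) ≈ 34.67 dB
∠T = 5.33° − 174.81° = -169.48°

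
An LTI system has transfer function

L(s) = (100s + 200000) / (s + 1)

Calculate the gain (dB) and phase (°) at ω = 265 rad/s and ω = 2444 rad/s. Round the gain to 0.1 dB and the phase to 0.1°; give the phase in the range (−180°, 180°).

Substitute s = j265:
Numerator: 100(j265) + 200000 = 200000 + j26500
Denominator: (j265) + 1 = 1 + j265
|N| = √(200000² + 26500²) ≈ 2.0175e+05, ∠N ≈ 7.55°
|D| = √(1² + 265²) ≈ 265, ∠D ≈ 89.78°
|L| = 2.0175e+05 / 265 ≈ 761.32
Gain = 20 log₁₀(761.32) ≈ 57.63 dB
∠L = 7.55° − 89.78° = -82.23°

Substitute s = j2444:
Numerator: 100(j2444) + 200000 = 200000 + j244400
Denominator: (j2444) + 1 = 1 + j2444
|N| = √(200000² + 244400²) ≈ 3.158e+05, ∠N ≈ 50.71°
|D| = √(1² + 2444²) ≈ 2444, ∠D ≈ 89.98°
|L| = 3.158e+05 / 2444 ≈ 129.21
Gain = 20 log₁₀(129.21) ≈ 42.23 dB
∠L = 50.71° − 89.98° = -39.27°

ω = 265: 57.6 dB, -82.2°; ω = 2444: 42.2 dB, -39.3°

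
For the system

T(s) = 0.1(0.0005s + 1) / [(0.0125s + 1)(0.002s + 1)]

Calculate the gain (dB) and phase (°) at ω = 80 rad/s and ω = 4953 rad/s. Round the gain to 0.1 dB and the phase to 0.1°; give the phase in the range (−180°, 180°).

At ω = 80 rad/s:
zero (1 + j80·0.0005) = 1 + j0.04 → |·| ≈ 1.0008, ∠ ≈ 2.29°
pole (1 + j80·0.0125) = 1 + j1 → |·| ≈ 1.4142, ∠ ≈ 45.00°
pole (1 + j80·0.002) = 1 + j0.16 → |·| ≈ 1.0127, ∠ ≈ 9.09°
|T| = 0.1 · 1.0008 / (1.4142 · 1.0127) ≈ 0.06988
Gain = 20 log₁₀(0.06988) ≈ -23.11 dB
∠T = (2.29°) − (45.00° + 9.09°) = -51.80°

At ω = 4953 rad/s:
zero (1 + j4953·0.0005) = 1 + j2.4765 → |·| ≈ 2.6708, ∠ ≈ 68.01°
pole (1 + j4953·0.0125) = 1 + j61.9125 → |·| ≈ 61.921, ∠ ≈ 89.07°
pole (1 + j4953·0.002) = 1 + j9.906 → |·| ≈ 9.9563, ∠ ≈ 84.24°
|T| = 0.1 · 2.6708 / (61.921 · 9.9563) ≈ 0.00043322
Gain = 20 log₁₀(0.00043322) ≈ -67.27 dB
∠T = (68.01°) − (89.07° + 84.24°) = -105.30°

ω = 80: -23.1 dB, -51.8°; ω = 4953: -67.3 dB, -105.3°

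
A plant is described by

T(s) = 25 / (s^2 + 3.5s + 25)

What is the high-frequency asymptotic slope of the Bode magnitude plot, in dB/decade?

-40 dB/decade

Each pole contributes −20 dB/decade at high frequency; each zero contributes +20 dB/decade.
Net: 0 zero(s) − 2 pole(s) → -40 dB/decade.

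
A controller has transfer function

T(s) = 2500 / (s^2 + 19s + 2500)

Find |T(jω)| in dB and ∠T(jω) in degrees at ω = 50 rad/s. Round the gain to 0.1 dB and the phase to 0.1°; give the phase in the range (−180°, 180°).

8.4 dB, -90.0°

At s = jω = j50:
quadratic: (j50)² + 19·j50 + 2500 = 0 + j950 → |·| ≈ 950, ∠ ≈ 90.00°
|T| = 2500 / 950 ≈ 2.6316
Gain = 20 log₁₀(2.6316) ≈ 8.40 dB
∠T = 0.00° − 90.00° = -90.00°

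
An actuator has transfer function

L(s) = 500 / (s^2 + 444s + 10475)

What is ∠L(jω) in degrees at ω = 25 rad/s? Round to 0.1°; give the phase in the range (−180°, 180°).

-48.4°

Substitute s = j25:
Numerator: 500 = 500 + j0
Denominator: (j25)^2 + 444(j25) + 10475 = 9850 + j11100
|N| = √(500² + 0²) ≈ 500, ∠N ≈ 0.00°
|D| = √(9850² + 11100²) ≈ 14840, ∠D ≈ 48.41°
∠L = 0.00° − 48.41° = -48.41°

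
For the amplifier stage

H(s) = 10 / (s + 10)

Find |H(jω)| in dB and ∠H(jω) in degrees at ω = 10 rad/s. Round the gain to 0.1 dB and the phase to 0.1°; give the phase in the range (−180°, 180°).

Substitute s = j10:
Numerator: 10 = 10 + j0
Denominator: (j10) + 10 = 10 + j10
|N| = √(10² + 0²) ≈ 10, ∠N ≈ 0.00°
|D| = √(10² + 10²) ≈ 14.142, ∠D ≈ 45.00°
|H| = 10 / 14.142 ≈ 0.70711
Gain = 20 log₁₀(0.70711) ≈ -3.01 dB
∠H = 0.00° − 45.00° = -45.00°

-3.0 dB, -45.0°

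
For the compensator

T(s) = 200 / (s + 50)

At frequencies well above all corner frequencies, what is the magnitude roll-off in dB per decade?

-20 dB/decade

Each pole contributes −20 dB/decade at high frequency; each zero contributes +20 dB/decade.
Net: 0 zero(s) − 1 pole(s) → -20 dB/decade.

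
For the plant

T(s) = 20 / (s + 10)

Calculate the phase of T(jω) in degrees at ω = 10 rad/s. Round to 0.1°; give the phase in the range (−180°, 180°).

Substitute s = j10:
Numerator: 20 = 20 + j0
Denominator: (j10) + 10 = 10 + j10
|N| = √(20² + 0²) ≈ 20, ∠N ≈ 0.00°
|D| = √(10² + 10²) ≈ 14.142, ∠D ≈ 45.00°
∠T = 0.00° − 45.00° = -45.00°

-45.0°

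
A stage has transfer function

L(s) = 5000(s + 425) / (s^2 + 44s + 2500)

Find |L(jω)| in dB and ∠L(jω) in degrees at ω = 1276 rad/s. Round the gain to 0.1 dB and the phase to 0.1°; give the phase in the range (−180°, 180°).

12.3 dB, -106.4°

At s = jω = j1276:
zero (s+425): 425 + j1276 → |·| = √(425²+1276²) = √1808801 ≈ 1344.9, ∠ = arctan(1276/425) ≈ 71.58°
quadratic: (j1276)² + 44·j1276 + 2500 = -1625676 + j56144 → |·| ≈ 1.6266e+06, ∠ ≈ 178.02°
|L| = 5000 · 1344.9 / 1.6266e+06 ≈ 4.1341
Gain = 20 log₁₀(4.1341) ≈ 12.33 dB
∠L = 71.58° − 178.02° = -106.44°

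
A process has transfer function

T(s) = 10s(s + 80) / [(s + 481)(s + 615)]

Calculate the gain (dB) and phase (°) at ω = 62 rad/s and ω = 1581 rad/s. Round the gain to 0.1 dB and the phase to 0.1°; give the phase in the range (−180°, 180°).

At s = jω = j62:
zero (s+80): 80 + j62 → |·| = √(80²+62²) = √10244 ≈ 101.21, ∠ = arctan(62/80) ≈ 37.78°
zero at origin: s = j62 → |·| = 62, ∠ = 90.00°
pole (s+481): 481 + j62 → |·| = √(481²+62²) = √235205 ≈ 484.98, ∠ = arctan(62/481) ≈ 7.34°
pole (s+615): 615 + j62 → |·| = √(615²+62²) = √382069 ≈ 618.12, ∠ = arctan(62/615) ≈ 5.76°
|T| = 10 · 6275 / 2.9978e+05 ≈ 0.20932
Gain = 20 log₁₀(0.20932) ≈ -13.58 dB
∠T = 127.78° − 13.10° = 114.68°

At s = jω = j1581:
zero (s+80): 80 + j1581 → |·| = √(80²+1581²) = √2505961 ≈ 1583, ∠ = arctan(1581/80) ≈ 87.10°
zero at origin: s = j1581 → |·| = 1581, ∠ = 90.00°
pole (s+481): 481 + j1581 → |·| = √(481²+1581²) = √2730922 ≈ 1652.6, ∠ = arctan(1581/481) ≈ 73.08°
pole (s+615): 615 + j1581 → |·| = √(615²+1581²) = √2877786 ≈ 1696.4, ∠ = arctan(1581/615) ≈ 68.74°
|T| = 10 · 2.5027e+06 / 2.8035e+06 ≈ 8.9271
Gain = 20 log₁₀(8.9271) ≈ 19.01 dB
∠T = 177.10° − 141.82° = 35.28°

ω = 62: -13.6 dB, 114.7°; ω = 1581: 19.0 dB, 35.3°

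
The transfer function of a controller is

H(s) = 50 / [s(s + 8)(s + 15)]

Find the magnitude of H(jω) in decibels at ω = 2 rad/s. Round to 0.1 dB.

At s = jω = j2:
pole (s+8): 8 + j2 → |·| = √(8²+2²) = √68 ≈ 8.2462, ∠ = arctan(2/8) ≈ 14.04°
pole (s+15): 15 + j2 → |·| = √(15²+2²) = √229 ≈ 15.133, ∠ = arctan(2/15) ≈ 7.59°
pole at origin: |s| = 2, ∠ = 90.00° (in denominator)
|H| = 50 / 249.58 ≈ 0.20034
Gain = 20 log₁₀(0.20034) ≈ -13.96 dB

-14.0 dB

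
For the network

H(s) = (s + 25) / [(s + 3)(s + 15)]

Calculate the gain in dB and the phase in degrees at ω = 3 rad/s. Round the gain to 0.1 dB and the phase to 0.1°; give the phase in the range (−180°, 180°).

At s = jω = j3:
zero (s+25): 25 + j3 → |·| = √(25²+3²) = √634 ≈ 25.179, ∠ = arctan(3/25) ≈ 6.84°
pole (s+3): 3 + j3 → |·| = √(3²+3²) = √18 ≈ 4.2426, ∠ = arctan(3/3) ≈ 45.00°
pole (s+15): 15 + j3 → |·| = √(15²+3²) = √234 ≈ 15.297, ∠ = arctan(3/15) ≈ 11.31°
|H| = 1 · 25.179 / 64.899 ≈ 0.38797
Gain = 20 log₁₀(0.38797) ≈ -8.22 dB
∠H = 6.84° − 56.31° = -49.47°

-8.2 dB, -49.5°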